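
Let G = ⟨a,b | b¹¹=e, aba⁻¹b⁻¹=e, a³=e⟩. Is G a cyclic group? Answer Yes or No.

|G| = 33. The element ab has order 33 (its powers give 33 distinct elements), so ⟨ab⟩ = G and G is cyclic.

Answer: Yes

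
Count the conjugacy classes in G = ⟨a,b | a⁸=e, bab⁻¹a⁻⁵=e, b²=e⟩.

The conjugacy classes (representative and size) are:
  [e] (size 1), [a⁵] (size 2), [a²] (size 1), [a⁷] (size 2), [a⁴] (size 1), [a⁶] (size 1), [b] (size 2), [a⁵b] (size 2), [a²b] (size 2), [a³b] (size 2).
Class equation: 1 + 2 + 1 + 2 + 1 + 1 + 2 + 2 + 2 + 2 = 16 = |G|. So G has 10 conjugacy classes.

Answer: 10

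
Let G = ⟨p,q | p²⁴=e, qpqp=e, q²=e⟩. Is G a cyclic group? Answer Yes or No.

Every cyclic group is abelian. But p·q = pq while q·p = p²³q, so p·q ≠ q·p and G is not abelian. Hence G is not cyclic.

Answer: No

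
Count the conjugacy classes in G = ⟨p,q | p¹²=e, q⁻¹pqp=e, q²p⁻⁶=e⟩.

The conjugacy classes (representative and size) are:
  [e] (size 1), [p¹¹] (size 2), [p²] (size 2), [p⁹] (size 2), [p⁴] (size 2), [p⁵] (size 2), [p⁶] (size 1), [p²q] (size 6), [pq] (size 6).
Class equation: 1 + 2 + 2 + 2 + 2 + 2 + 1 + 6 + 6 = 24 = |G|. So G has 9 conjugacy classes.

Answer: 9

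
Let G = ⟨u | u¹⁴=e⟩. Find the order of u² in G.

Compute successive powers until reaching e:
  (u²)¹ = u², (u²)² = u⁴, (u²)³ = u⁶, (u²)⁴ = u⁸, (u²)⁵ = u¹⁰, (u²)⁶ = u¹², (u²)⁷ = e.
The smallest positive k with (u²)ᵏ = e is 7.

Answer: 7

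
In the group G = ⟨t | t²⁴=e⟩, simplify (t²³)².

Compute successive powers of (t²³), reducing at each step:
  (t²³)²: (t²³) · t²³ = t²²

Answer: t²²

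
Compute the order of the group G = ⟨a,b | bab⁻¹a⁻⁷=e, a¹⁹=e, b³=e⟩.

Enumerate words in the generators, reducing via the relations: the distinct elements are
  {a, b, e, ab, a², a³, a⁴, a⁵, a⁶, a⁷, a⁸, a⁹, b², ab², a²b, a³b, a¹², a¹³, a¹¹, a¹⁰, a¹⁴, a¹⁵, a¹⁶, a¹⁷, a¹⁸, a⁴b, a⁵b, a⁶b, a⁷b, a⁸b, a⁹b, a²b², a³b², a¹²b, a¹³b, a¹¹b, a¹⁰b, a¹⁴b, a¹⁵b, a¹⁶b, a¹⁷b, a¹⁸b, a⁴b², a⁵b², a⁶b², a⁷b², a⁸b², a⁹b², a¹²b², a¹³b², a¹¹b², a¹⁰b², a¹⁴b², a¹⁵b², a¹⁶b², a¹⁷b², a¹⁸b²}.
No further products give new elements, so |G| = 57.

Answer: 57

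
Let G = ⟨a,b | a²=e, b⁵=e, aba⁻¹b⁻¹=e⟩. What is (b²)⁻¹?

The order of (b²) is 5 (smallest k with (b²)ᵏ = e), so (b²)⁻¹ = (b²)⁴ = b³.
Check: (b²) · (b³) → (b²) · b³ = e, giving e as required.

Answer: b³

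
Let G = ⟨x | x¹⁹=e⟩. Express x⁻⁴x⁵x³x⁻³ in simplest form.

Multiply left to right, reducing at each step:
  (x¹⁵) · x⁵ = x
  x · x³ = x⁴
  (x⁴) · x⁻³ = x

Answer: x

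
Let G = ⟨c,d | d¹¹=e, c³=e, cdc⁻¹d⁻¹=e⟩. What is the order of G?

Enumerate words in the generators, reducing via the relations: the distinct elements are
  {c, d, e, cd, c², d², d³, d⁴, d⁵, d⁶, d⁷, d⁸, d⁹, cd², cd³, cd⁴, cd⁵, cd⁶, cd⁷, cd⁸, cd⁹, c²d, d¹⁰, cd¹⁰, c²d², c²d³, c²d⁴, c²d⁵, c²d⁶, c²d⁷, c²d⁸, c²d⁹, c²d¹⁰}.
No further products give new elements, so |G| = 33.

Answer: 33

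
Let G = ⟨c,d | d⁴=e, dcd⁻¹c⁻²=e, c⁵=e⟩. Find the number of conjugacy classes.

The conjugacy classes (representative and size) are:
  [e] (size 1), [c⁴] (size 4), [c²d] (size 5), [d²] (size 5), [c³d³] (size 5).
Class equation: 1 + 4 + 5 + 5 + 5 = 20 = |G|. So G has 5 conjugacy classes.

Answer: 5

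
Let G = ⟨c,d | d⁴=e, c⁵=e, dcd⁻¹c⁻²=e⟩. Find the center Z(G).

An element z ∈ Z(G) iff z commutes with every generator.
For example e is central: e·c = c = c·e; e·d = d = d·e.
Whereas c ∉ Z(G) since c·d = cd ≠ c²d = d·c.
Checking each of the 20 elements this way gives Z(G) = {e}, of order 1.

Answer: {e}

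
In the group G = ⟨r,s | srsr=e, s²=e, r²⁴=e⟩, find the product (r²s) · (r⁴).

Compute (r²s) · (r⁴) by multiplying left to right and reducing via the relations at each step:
  (r²s) · r⁴ = r²²s

Answer: r²²s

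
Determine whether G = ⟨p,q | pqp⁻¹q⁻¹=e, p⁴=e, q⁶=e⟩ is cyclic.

|G| = 24, but the maximum element order in G is 12 < 24. No single element generates all of G, so G is not cyclic.

Answer: No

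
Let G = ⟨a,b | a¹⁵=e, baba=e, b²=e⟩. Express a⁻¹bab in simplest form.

Multiply left to right, reducing at each step:
  (a¹⁴) · b = a¹⁴b
  (a¹⁴b) · a = a¹³b
  (a¹³b) · b = a¹³

Answer: a¹³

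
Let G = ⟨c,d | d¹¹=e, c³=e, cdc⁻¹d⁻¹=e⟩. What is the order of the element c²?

Compute successive powers until reaching e:
  (c²)¹ = c², (c²)² = c, (c²)³ = e.
The smallest positive k with (c²)ᵏ = e is 3.

Answer: 3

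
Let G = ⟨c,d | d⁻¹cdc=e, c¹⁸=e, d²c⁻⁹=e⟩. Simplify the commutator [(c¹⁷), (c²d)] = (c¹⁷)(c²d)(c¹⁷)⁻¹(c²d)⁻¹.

[(c¹⁷), (c²d)] = (c¹⁷)·(c²d)·(c¹⁷)⁻¹·(c²d)⁻¹.
  (c¹⁷) · (c²d) = cd
  (cd) · c = d
  d · (c²d⁻¹) = c¹⁶

Answer: c¹⁶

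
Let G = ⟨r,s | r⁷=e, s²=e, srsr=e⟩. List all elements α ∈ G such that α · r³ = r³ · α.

⟨r³⟩ ⊆ C_G(r³) since powers of r³ commute with r³; so |C_G(r³)| ≥ |⟨r³⟩| = 7.
By orbit–stabilizer, |C_G(r³)| = |G| / |conj. class of r³| = 14 / 2 = 7.
The 7 elements commuting with r³ are {e, r, r², r³, r⁴, r⁵, r⁶}.

Answer: {e, r, r², r³, r⁴, r⁵, r⁶}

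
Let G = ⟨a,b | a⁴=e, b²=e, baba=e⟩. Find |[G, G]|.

G' = [G, G] is generated by all commutators. The generator-pair commutators are: [a, b] = a².
The subgroup they normally generate is {e, a²}, of order 2.
Check: |G/G'| = 8/2 = 4 is the order of the abelianisation.

Answer: 2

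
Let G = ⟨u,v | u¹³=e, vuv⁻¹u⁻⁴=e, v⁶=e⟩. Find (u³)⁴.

Compute successive powers of (u³), reducing at each step:
  (u³)²: (u³) · u³ = u⁶
  (u³)³: (u⁶) · u³ = u⁹
  (u³)⁴: (u⁹) · u³ = u¹²

Answer: u¹²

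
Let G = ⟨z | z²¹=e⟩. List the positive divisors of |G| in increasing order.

|G| = 21 = 3 · 7. By Lagrange's theorem the order of any subgroup divides 21; the divisors of 21 are 1, 3, 7, 21.

Answer: 1, 3, 7, 21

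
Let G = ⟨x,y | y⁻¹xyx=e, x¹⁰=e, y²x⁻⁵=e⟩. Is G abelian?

x·y = xy but y·x = x⁴y⁻¹, so x·y ≠ y·x and G is not abelian.

Answer: No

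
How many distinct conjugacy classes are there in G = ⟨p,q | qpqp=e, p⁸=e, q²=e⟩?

The conjugacy classes (representative and size) are:
  [e] (size 1), [p] (size 2), [p⁶] (size 2), [p³] (size 2), [p⁴] (size 1), [q] (size 4), [p⁵q] (size 4).
Class equation: 1 + 2 + 2 + 2 + 1 + 4 + 4 = 16 = |G|. So G has 7 conjugacy classes.

Answer: 7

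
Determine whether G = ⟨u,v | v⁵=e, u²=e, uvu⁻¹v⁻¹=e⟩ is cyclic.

|G| = 10. The element uv has order 10 (its powers give 10 distinct elements), so ⟨uv⟩ = G and G is cyclic.

Answer: Yes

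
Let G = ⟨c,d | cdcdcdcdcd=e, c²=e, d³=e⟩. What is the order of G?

Enumerate words in the generators, reducing via the relations: the distinct elements are
  {c, d, e, cd, dc, d², cdc, cd², dcd, d²c, cdcd, cd²c, dcdc, dcd², d²cd, cdcdc, cdcd², cd²cd, dcd²c, d²cdc, d²cd², cdcd²c, cd²cdc, cd²cd², dcdcd², dcd²cd, d²cdcd, d²cd²c, cdcd²cd, cd²cdcd, cd²cd²c, dcdcd²c, dcd²cdc, dcd²cd², d²cdcd², d²cd²cd, cdcd²cdc, cdcd²cd², cd²cdcd², dcdcd²cd, dcd²cdcd, d²cdcd²c, d²cd²cdc, cdcd²cdcd, cd²cdcd²c, dcdcd²cd², dcd²cdcd², d²cdcd²cd, d²cd²cdcd, cdcd²cdcd², cd²cdcd²cd, dcd²cdcd²c, d²cdcd²cdc, d²cdcd²cd², d²cd²cdcd², cdcd²cdcd²c, cd²cdcd²cdc, cd²cdcd²cd², dcd²cdcd²cd, cdcd²cdcd²cd}.
No further products give new elements, so |G| = 60.

Answer: 60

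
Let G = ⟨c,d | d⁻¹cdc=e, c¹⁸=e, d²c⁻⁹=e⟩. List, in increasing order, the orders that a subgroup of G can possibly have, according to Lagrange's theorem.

|G| = 36 = 2² · 3². By Lagrange's theorem the order of any subgroup divides 36; the divisors of 36 are 1, 2, 3, 4, 6, 9, 12, 18, 36.

Answer: 1, 2, 3, 4, 6, 9, 12, 18, 36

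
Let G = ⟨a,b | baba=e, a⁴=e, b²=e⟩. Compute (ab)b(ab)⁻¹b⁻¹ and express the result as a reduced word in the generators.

[(ab), b] = (ab)·b·(ab)⁻¹·b⁻¹.
  (ab) · b = a
  a · (ab) = a²b
  (a²b) · b = a²

Answer: a²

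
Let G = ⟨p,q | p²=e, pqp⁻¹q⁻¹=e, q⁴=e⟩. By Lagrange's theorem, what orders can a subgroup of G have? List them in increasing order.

|G| = 8 = 2³. By Lagrange's theorem the order of any subgroup divides 8; the divisors of 8 are 1, 2, 4, 8.

Answer: 1, 2, 4, 8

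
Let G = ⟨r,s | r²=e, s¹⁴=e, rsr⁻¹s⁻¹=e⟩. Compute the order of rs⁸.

Compute successive powers until reaching e:
  (rs⁸)¹ = rs⁸, (rs⁸)² = s², (rs⁸)³ = rs¹⁰, (rs⁸)⁴ = s⁴, (rs⁸)⁵ = rs¹², (rs⁸)⁶ = s⁶, (rs⁸)⁷ = r, (rs⁸)⁸ = s⁸, (rs⁸)⁹ = rs², (rs⁸)¹⁰ = s¹⁰, (rs⁸)¹¹ = rs⁴, (rs⁸)¹² = s¹², (rs⁸)¹³ = rs⁶, (rs⁸)¹⁴ = e.
The smallest positive k with (rs⁸)ᵏ = e is 14.

Answer: 14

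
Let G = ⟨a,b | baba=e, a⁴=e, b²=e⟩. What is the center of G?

An element z ∈ Z(G) iff z commutes with every generator.
For example a² is central: (a²)·a = a³ = a·(a²); (a²)·b = a²b = b·(a²).
Whereas a ∉ Z(G) since a·b = ab ≠ a³b = b·a.
Checking each of the 8 elements this way gives Z(G) = {e, a²}, of order 2.

Answer: {e, a²}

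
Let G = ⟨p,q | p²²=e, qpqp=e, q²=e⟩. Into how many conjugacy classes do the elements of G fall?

The conjugacy classes (representative and size) are:
  [e] (size 1), [p] (size 2), [p²] (size 2), [p¹⁹] (size 2), [p⁴] (size 2), [p⁵] (size 2), [p⁶] (size 2), [p⁷] (size 2), [p⁸] (size 2), [p¹³] (size 2), [p¹⁰] (size 2), [p¹¹] (size 1), [p⁶q] (size 11), [pq] (size 11).
Class equation: 1 + 2 + 2 + 2 + 2 + 2 + 2 + 2 + 2 + 2 + 2 + 1 + 11 + 11 = 44 = |G|. So G has 14 conjugacy classes.

Answer: 14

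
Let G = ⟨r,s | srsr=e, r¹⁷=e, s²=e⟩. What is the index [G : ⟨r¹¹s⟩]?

First find ord(r¹¹s) by computing successive powers:
  (r¹¹s)¹ = r¹¹s, (r¹¹s)² = e.
So |⟨r¹¹s⟩| = ord(r¹¹s) = 2. With |G| = 34, by Lagrange [G : ⟨r¹¹s⟩] = 34/2 = 17.

Answer: 17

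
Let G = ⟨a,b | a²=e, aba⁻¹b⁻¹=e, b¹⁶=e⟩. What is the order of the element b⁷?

Compute successive powers until reaching e:
  (b⁷)¹ = b⁷, (b⁷)² = b¹⁴, (b⁷)³ = b⁵, (b⁷)⁴ = b¹², (b⁷)⁵ = b³, (b⁷)⁶ = b¹⁰, (b⁷)⁷ = b, (b⁷)⁸ = b⁸, (b⁷)⁹ = b¹⁵, (b⁷)¹⁰ = b⁶, (b⁷)¹¹ = b¹³, (b⁷)¹² = b⁴, (b⁷)¹³ = b¹¹, (b⁷)¹⁴ = b², (b⁷)¹⁵ = b⁹, (b⁷)¹⁶ = e.
The smallest positive k with (b⁷)ᵏ = e is 16.

Answer: 16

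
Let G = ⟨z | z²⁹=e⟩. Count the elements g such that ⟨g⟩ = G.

G is cyclic of order 29. An element generates G iff its order is 29, and a cyclic group of order 29 has exactly φ(29) = 28 such elements.

Answer: 28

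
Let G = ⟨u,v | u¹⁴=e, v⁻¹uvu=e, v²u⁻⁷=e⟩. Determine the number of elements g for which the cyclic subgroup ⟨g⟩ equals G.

⟨g⟩ = G would require ord(g) = |G| = 28, but the maximum element order in G is 14 < 28. So G is not cyclic and no single element generates it: the count is 0.

Answer: 0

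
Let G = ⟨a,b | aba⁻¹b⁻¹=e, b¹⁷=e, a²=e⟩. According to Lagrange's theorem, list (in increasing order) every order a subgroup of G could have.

|G| = 34 = 2 · 17. By Lagrange's theorem the order of any subgroup divides 34; the divisors of 34 are 1, 2, 17, 34.

Answer: 1, 2, 17, 34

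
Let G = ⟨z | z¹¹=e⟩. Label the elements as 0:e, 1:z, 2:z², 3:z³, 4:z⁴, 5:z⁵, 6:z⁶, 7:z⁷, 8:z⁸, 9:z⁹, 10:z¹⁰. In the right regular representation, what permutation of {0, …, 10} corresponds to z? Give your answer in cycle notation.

(0 1 2 3 4 5 6 7 8 9 10)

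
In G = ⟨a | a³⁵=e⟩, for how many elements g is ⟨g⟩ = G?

G is cyclic of order 35. An element generates G iff its order is 35, and a cyclic group of order 35 has exactly φ(35) = 24 such elements.

Answer: 24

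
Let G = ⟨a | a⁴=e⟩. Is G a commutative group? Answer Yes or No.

G has a single generator, so G is cyclic and hence abelian.

Answer: Yes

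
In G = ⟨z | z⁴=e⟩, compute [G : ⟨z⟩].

First find ord(z) by computing successive powers:
  z¹ = z, z² = z², z³ = z³, z⁴ = e.
So |⟨z⟩| = ord(z) = 4. With |G| = 4, by Lagrange [G : ⟨z⟩] = 4/4 = 1.

Answer: 1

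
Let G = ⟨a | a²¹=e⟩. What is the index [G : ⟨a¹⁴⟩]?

First find ord(a¹⁴) by computing successive powers:
  (a¹⁴)¹ = a¹⁴, (a¹⁴)² = a⁷, (a¹⁴)³ = e.
So |⟨a¹⁴⟩| = ord(a¹⁴) = 3. With |G| = 21, by Lagrange [G : ⟨a¹⁴⟩] = 21/3 = 7.

Answer: 7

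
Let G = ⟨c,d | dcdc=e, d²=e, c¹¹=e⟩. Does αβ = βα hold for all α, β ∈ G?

c·d = cd but d·c = c¹⁰d, so c·d ≠ d·c and G is not abelian.

Answer: No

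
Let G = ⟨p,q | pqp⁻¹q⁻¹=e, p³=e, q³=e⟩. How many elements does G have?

Enumerate words in the generators, reducing via the relations: the distinct elements are
  {e, p, q, pq, p², q², pq², p²q, p²q²}.
No further products give new elements, so |G| = 9.

Answer: 9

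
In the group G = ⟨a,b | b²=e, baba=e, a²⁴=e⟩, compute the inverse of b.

The order of b is 2 (smallest k with bᵏ = e), so b⁻¹ = b¹ = b.
Check: b · b → b · b = e, giving e as required.

Answer: b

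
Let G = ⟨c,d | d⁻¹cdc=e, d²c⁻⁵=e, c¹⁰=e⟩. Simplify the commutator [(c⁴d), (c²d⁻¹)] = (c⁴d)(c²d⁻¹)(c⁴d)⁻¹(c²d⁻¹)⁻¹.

[(c⁴d), (c²d⁻¹)] = (c⁴d)·(c²d⁻¹)·(c⁴d)⁻¹·(c²d⁻¹)⁻¹.
  (c⁴d) · (c²d⁻¹) = c²
  (c²) · (c⁴d⁻¹) = cd
  (cd) · (c²d) = c⁴

Answer: c⁴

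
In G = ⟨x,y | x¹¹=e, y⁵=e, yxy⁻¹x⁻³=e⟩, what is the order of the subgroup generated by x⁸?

|⟨x⁸⟩| equals the order of x⁸. Compute successive powers until reaching e:
  (x⁸)¹ = x⁸, (x⁸)² = x⁵, (x⁸)³ = x², (x⁸)⁴ = x¹⁰, (x⁸)⁵ = x⁷, (x⁸)⁶ = x⁴, (x⁸)⁷ = x, (x⁸)⁸ = x⁹, (x⁸)⁹ = x⁶, (x⁸)¹⁰ = x³, (x⁸)¹¹ = e.
The smallest positive k with (x⁸)ᵏ = e is 11, so |⟨x⁸⟩| = 11.

Answer: 11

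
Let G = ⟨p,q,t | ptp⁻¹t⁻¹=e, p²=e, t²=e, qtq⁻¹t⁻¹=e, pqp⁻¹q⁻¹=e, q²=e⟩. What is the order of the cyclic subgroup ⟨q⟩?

|⟨q⟩| equals the order of q. Compute successive powers until reaching e:
  q¹ = q, q² = e.
The smallest positive k with qᵏ = e is 2, so |⟨q⟩| = 2.

Answer: 2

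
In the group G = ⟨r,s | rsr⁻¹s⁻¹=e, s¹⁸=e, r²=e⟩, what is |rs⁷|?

Compute successive powers until reaching e:
  (rs⁷)¹ = rs⁷, (rs⁷)² = s¹⁴, (rs⁷)³ = rs³, (rs⁷)⁴ = s¹⁰, (rs⁷)⁵ = rs¹⁷, (rs⁷)⁶ = s⁶, (rs⁷)⁷ = rs¹³, (rs⁷)⁸ = s², (rs⁷)⁹ = rs⁹, (rs⁷)¹⁰ = s¹⁶, (rs⁷)¹¹ = rs⁵, (rs⁷)¹² = s¹², (rs⁷)¹³ = rs, (rs⁷)¹⁴ = s⁸, (rs⁷)¹⁵ = rs¹⁵, (rs⁷)¹⁶ = s⁴, (rs⁷)¹⁷ = rs¹¹, (rs⁷)¹⁸ = e.
The smallest positive k with (rs⁷)ᵏ = e is 18.

Answer: 18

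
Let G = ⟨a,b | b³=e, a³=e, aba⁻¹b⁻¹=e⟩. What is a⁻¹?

The order of a is 3 (smallest k with aᵏ = e), so a⁻¹ = a² = a².
Check: a · (a²) → a · a² = e, giving e as required.

Answer: a²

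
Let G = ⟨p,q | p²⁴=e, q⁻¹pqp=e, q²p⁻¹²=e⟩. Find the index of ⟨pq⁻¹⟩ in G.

First find ord(pq⁻¹) by computing successive powers:
  (pq⁻¹)¹ = pq⁻¹, (pq⁻¹)² = p¹², (pq⁻¹)³ = pq, (pq⁻¹)⁴ = e.
So |⟨pq⁻¹⟩| = ord(pq⁻¹) = 4. With |G| = 48, by Lagrange [G : ⟨pq⁻¹⟩] = 48/4 = 12.

Answer: 12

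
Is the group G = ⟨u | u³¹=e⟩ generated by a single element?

|G| = 31. The element u has order 31 (its powers give 31 distinct elements), so ⟨u⟩ = G and G is cyclic.

Answer: Yes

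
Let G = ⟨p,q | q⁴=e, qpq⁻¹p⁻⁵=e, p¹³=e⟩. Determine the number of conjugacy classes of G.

The conjugacy classes (representative and size) are:
  [e] (size 1), [p] (size 4), [p²] (size 4), [p⁹] (size 4), [p¹²q] (size 13), [p⁴q²] (size 13), [p¹²q³] (size 13).
Class equation: 1 + 4 + 4 + 4 + 13 + 13 + 13 = 52 = |G|. So G has 7 conjugacy classes.

Answer: 7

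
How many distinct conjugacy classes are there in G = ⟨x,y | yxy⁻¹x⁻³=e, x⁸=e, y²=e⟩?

The conjugacy classes (representative and size) are:
  [e] (size 1), [x³] (size 2), [x²] (size 2), [x⁴] (size 1), [x⁵] (size 2), [x⁴y] (size 4), [xy] (size 4).
Class equation: 1 + 2 + 2 + 1 + 2 + 4 + 4 = 16 = |G|. So G has 7 conjugacy classes.

Answer: 7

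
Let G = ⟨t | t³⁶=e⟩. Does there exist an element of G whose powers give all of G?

|G| = 36. The element t has order 36 (its powers give 36 distinct elements), so ⟨t⟩ = G and G is cyclic.

Answer: Yes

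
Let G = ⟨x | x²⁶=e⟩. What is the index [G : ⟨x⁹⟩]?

First find ord(x⁹) by computing successive powers:
  (x⁹)¹ = x⁹, (x⁹)² = x¹⁸, (x⁹)³ = x, (x⁹)⁴ = x¹⁰, (x⁹)⁵ = x¹⁹, (x⁹)⁶ = x², (x⁹)⁷ = x¹¹, (x⁹)⁸ = x²⁰, (x⁹)⁹ = x³, (x⁹)¹⁰ = x¹², (x⁹)¹¹ = x²¹, (x⁹)¹² = x⁴, (x⁹)¹³ = x¹³, (x⁹)¹⁴ = x²², (x⁹)¹⁵ = x⁵, (x⁹)¹⁶ = x¹⁴, (x⁹)¹⁷ = x²³, (x⁹)¹⁸ = x⁶, (x⁹)¹⁹ = x¹⁵, (x⁹)²⁰ = x²⁴, (x⁹)²¹ = x⁷, (x⁹)²² = x¹⁶, (x⁹)²³ = x²⁵, (x⁹)²⁴ = x⁸, (x⁹)²⁵ = x¹⁷, (x⁹)²⁶ = e.
So |⟨x⁹⟩| = ord(x⁹) = 26. With |G| = 26, by Lagrange [G : ⟨x⁹⟩] = 26/26 = 1.

Answer: 1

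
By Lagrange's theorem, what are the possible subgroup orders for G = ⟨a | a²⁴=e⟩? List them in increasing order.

|G| = 24 = 2³ · 3. By Lagrange's theorem the order of any subgroup divides 24; the divisors of 24 are 1, 2, 3, 4, 6, 8, 12, 24.

Answer: 1, 2, 3, 4, 6, 8, 12, 24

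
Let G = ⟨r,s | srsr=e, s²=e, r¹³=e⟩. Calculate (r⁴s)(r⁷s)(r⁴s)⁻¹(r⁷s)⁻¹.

[(r⁴s), (r⁷s)] = (r⁴s)·(r⁷s)·(r⁴s)⁻¹·(r⁷s)⁻¹.
  (r⁴s) · (r⁷s) = r¹⁰
  (r¹⁰) · (r⁴s) = rs
  (rs) · (r⁷s) = r⁷

Answer: r⁷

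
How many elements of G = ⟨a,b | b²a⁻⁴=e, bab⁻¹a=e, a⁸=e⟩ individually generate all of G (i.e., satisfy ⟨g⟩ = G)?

⟨g⟩ = G would require ord(g) = |G| = 16, but the maximum element order in G is 8 < 16. So G is not cyclic and no single element generates it: the count is 0.

Answer: 0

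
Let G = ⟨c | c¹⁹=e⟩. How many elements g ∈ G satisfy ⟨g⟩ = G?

G is cyclic of order 19. An element generates G iff its order is 19, and a cyclic group of order 19 has exactly φ(19) = 18 such elements.

Answer: 18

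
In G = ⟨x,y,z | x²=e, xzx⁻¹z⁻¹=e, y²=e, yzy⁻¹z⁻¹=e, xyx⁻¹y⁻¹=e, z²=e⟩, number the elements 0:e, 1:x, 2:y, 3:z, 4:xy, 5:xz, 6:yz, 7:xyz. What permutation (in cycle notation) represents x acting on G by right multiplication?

(0 1)(2 4)(3 5)(6 7)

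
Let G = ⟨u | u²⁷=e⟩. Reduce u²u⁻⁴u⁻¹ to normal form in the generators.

Multiply left to right, reducing at each step:
  (u²) · u⁻⁴ = u²⁵
  (u²⁵) · u⁻¹ = u²⁴

Answer: u²⁴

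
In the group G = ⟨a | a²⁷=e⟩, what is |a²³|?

Compute successive powers until reaching e:
  (a²³)¹ = a²³, (a²³)² = a¹⁹, (a²³)³ = a¹⁵, (a²³)⁴ = a¹¹, (a²³)⁵ = a⁷, (a²³)⁶ = a³, (a²³)⁷ = a²⁶, (a²³)⁸ = a²², (a²³)⁹ = a¹⁸, (a²³)¹⁰ = a¹⁴, (a²³)¹¹ = a¹⁰, (a²³)¹² = a⁶, (a²³)¹³ = a², (a²³)¹⁴ = a²⁵, (a²³)¹⁵ = a²¹, (a²³)¹⁶ = a¹⁷, (a²³)¹⁷ = a¹³, (a²³)¹⁸ = a⁹, (a²³)¹⁹ = a⁵, (a²³)²⁰ = a, (a²³)²¹ = a²⁴, (a²³)²² = a²⁰, (a²³)²³ = a¹⁶, (a²³)²⁴ = a¹², (a²³)²⁵ = a⁸, (a²³)²⁶ = a⁴, (a²³)²⁷ = e.
The smallest positive k with (a²³)ᵏ = e is 27.

Answer: 27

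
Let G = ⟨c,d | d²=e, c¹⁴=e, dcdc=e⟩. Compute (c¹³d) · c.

Compute (c¹³d) · c by multiplying left to right and reducing via the relations at each step:
  (c¹³d) · c = c¹²d

Answer: c¹²d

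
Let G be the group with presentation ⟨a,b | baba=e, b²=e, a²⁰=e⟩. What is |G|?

Enumerate words in the generators, reducing via the relations: the distinct elements are
  {a, b, e, ab, a², a³, a⁴, a⁵, a⁶, a⁷, a⁸, a⁹, a²b, a³b, a¹², a¹³, a¹¹, a¹⁰, a¹⁴, a¹⁵, a¹⁶, a¹⁷, a¹⁸, a¹⁹, a⁴b, a⁵b, a⁶b, a⁷b, a⁸b, a⁹b, a¹²b, a¹³b, a¹¹b, a¹⁰b, a¹⁴b, a¹⁵b, a¹⁶b, a¹⁷b, a¹⁸b, a¹⁹b}.
No further products give new elements, so |G| = 40.

Answer: 40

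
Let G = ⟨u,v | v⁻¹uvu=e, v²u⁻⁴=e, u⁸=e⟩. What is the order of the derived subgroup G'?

G' = [G, G] is generated by all commutators. The generator-pair commutators are: [u, v] = u².
The subgroup they normally generate is {e, u², u⁴, u⁶}, of order 4.
Check: |G/G'| = 16/4 = 4 is the order of the abelianisation.

Answer: 4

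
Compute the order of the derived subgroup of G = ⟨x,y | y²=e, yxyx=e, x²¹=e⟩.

G' = [G, G] is generated by all commutators. The generator-pair commutators are: [x, y] = x².
The subgroup they normally generate is {e, x, x², x³, x⁴, x⁵, x⁶, x⁷, x⁸, x⁹, x¹⁰, x¹¹, x¹², x¹³, x¹⁴, x¹⁵, x¹⁶, x¹⁷, x¹⁸, x¹⁹, x²⁰}, of order 21.
Check: |G/G'| = 42/21 = 2 is the order of the abelianisation.

Answer: 21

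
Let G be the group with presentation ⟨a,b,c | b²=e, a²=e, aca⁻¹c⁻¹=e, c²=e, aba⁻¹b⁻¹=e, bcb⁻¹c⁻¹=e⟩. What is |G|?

Enumerate words in the generators, reducing via the relations: the distinct elements are
  {a, b, c, e, ab, ac, bc, abc}.
No further products give new elements, so |G| = 8.

Answer: 8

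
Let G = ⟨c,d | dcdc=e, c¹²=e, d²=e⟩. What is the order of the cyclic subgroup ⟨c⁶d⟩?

|⟨c⁶d⟩| equals the order of c⁶d. Compute successive powers until reaching e:
  (c⁶d)¹ = c⁶d, (c⁶d)² = e.
The smallest positive k with (c⁶d)ᵏ = e is 2, so |⟨c⁶d⟩| = 2.

Answer: 2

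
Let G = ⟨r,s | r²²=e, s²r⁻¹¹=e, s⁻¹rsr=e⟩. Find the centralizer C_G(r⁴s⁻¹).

⟨r⁴s⁻¹⟩ ⊆ C_G(r⁴s⁻¹) since powers of r⁴s⁻¹ commute with r⁴s⁻¹; so |C_G(r⁴s⁻¹)| ≥ |⟨r⁴s⁻¹⟩| = 4.
By orbit–stabilizer, |C_G(r⁴s⁻¹)| = |G| / |conj. class of r⁴s⁻¹| = 44 / 11 = 4.
The 4 elements commuting with r⁴s⁻¹ are {e, r¹¹, r⁴s, r⁴s⁻¹}.

Answer: {e, r¹¹, r⁴s, r⁴s⁻¹}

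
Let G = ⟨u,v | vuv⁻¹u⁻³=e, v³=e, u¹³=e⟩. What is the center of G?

An element z ∈ Z(G) iff z commutes with every generator.
For example e is central: e·u = u = u·e; e·v = v = v·e.
Whereas u ∉ Z(G) since u·v = uv ≠ u³v = v·u.
Checking each of the 39 elements this way gives Z(G) = {e}, of order 1.

Answer: {e}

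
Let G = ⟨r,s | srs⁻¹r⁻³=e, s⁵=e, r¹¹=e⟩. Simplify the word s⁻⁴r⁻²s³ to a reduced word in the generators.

Multiply left to right, reducing at each step:
  s · r⁻² = r⁵s
  (r⁵s) · s³ = r⁵s⁴

Answer: r⁵s⁴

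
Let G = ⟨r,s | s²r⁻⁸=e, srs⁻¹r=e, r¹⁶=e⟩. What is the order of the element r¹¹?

Compute successive powers until reaching e:
  (r¹¹)¹ = r¹¹, (r¹¹)² = r⁶, (r¹¹)³ = r, (r¹¹)⁴ = r¹², (r¹¹)⁵ = r⁷, (r¹¹)⁶ = r², (r¹¹)⁷ = r¹³, (r¹¹)⁸ = r⁸, (r¹¹)⁹ = r³, (r¹¹)¹⁰ = r¹⁴, (r¹¹)¹¹ = r⁹, (r¹¹)¹² = r⁴, (r¹¹)¹³ = r¹⁵, (r¹¹)¹⁴ = r¹⁰, (r¹¹)¹⁵ = r⁵, (r¹¹)¹⁶ = e.
The smallest positive k with (r¹¹)ᵏ = e is 16.

Answer: 16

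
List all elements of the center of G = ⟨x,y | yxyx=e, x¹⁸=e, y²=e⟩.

An element z ∈ Z(G) iff z commutes with every generator.
For example x⁹ is central: (x⁹)·x = x¹⁰ = x·(x⁹); (x⁹)·y = x⁹y = y·(x⁹).
Whereas x ∉ Z(G) since x·y = xy ≠ x¹⁷y = y·x.
Checking each of the 36 elements this way gives Z(G) = {e, x⁹}, of order 2.

Answer: {e, x⁹}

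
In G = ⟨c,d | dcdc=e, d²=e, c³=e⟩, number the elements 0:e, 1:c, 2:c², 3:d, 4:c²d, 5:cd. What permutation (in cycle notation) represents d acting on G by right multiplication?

(0 3)(1 5)(2 4)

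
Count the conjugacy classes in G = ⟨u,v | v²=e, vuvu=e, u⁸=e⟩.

The conjugacy classes (representative and size) are:
  [e] (size 1), [u] (size 2), [u⁶] (size 2), [u³] (size 2), [u⁴] (size 1), [v] (size 4), [u⁵v] (size 4).
Class equation: 1 + 2 + 2 + 2 + 1 + 4 + 4 = 16 = |G|. So G has 7 conjugacy classes.

Answer: 7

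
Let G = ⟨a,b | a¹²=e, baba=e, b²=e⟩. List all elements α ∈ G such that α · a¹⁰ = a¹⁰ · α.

⟨a¹⁰⟩ ⊆ C_G(a¹⁰) since powers of a¹⁰ commute with a¹⁰; so |C_G(a¹⁰)| ≥ |⟨a¹⁰⟩| = 6.
By orbit–stabilizer, |C_G(a¹⁰)| = |G| / |conj. class of a¹⁰| = 24 / 2 = 12.
The 12 elements commuting with a¹⁰ are {e, a, a², a³, a⁴, a⁵, a⁶, a⁷, a⁸, a⁹, a¹⁰, a¹¹}.

Answer: {e, a, a², a³, a⁴, a⁵, a⁶, a⁷, a⁸, a⁹, a¹⁰, a¹¹}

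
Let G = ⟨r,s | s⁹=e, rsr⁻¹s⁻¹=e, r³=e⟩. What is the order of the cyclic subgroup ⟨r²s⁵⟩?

|⟨r²s⁵⟩| equals the order of r²s⁵. Compute successive powers until reaching e:
  (r²s⁵)¹ = r²s⁵, (r²s⁵)² = rs, (r²s⁵)³ = s⁶, (r²s⁵)⁴ = r²s², (r²s⁵)⁵ = rs⁷, (r²s⁵)⁶ = s³, (r²s⁵)⁷ = r²s⁸, (r²s⁵)⁸ = rs⁴, (r²s⁵)⁹ = e.
The smallest positive k with (r²s⁵)ᵏ = e is 9, so |⟨r²s⁵⟩| = 9.

Answer: 9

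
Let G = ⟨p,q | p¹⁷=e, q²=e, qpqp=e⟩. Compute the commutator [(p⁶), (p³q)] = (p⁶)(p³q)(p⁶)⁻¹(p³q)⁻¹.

[(p⁶), (p³q)] = (p⁶)·(p³q)·(p⁶)⁻¹·(p³q)⁻¹.
  (p⁶) · (p³q) = p⁹q
  (p⁹q) · (p¹¹) = p¹⁵q
  (p¹⁵q) · (p³q) = p¹²

Answer: p¹²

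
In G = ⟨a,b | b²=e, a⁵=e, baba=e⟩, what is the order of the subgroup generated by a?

|⟨a⟩| equals the order of a. Compute successive powers until reaching e:
  a¹ = a, a² = a², a³ = a³, a⁴ = a⁴, a⁵ = e.
The smallest positive k with aᵏ = e is 5, so |⟨a⟩| = 5.

Answer: 5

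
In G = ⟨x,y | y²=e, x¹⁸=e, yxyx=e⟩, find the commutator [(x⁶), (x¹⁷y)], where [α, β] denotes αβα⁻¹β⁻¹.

[(x⁶), (x¹⁷y)] = (x⁶)·(x¹⁷y)·(x⁶)⁻¹·(x¹⁷y)⁻¹.
  (x⁶) · (x¹⁷y) = x⁵y
  (x⁵y) · (x¹²) = x¹¹y
  (x¹¹y) · (x¹⁷y) = x¹²

Answer: x¹²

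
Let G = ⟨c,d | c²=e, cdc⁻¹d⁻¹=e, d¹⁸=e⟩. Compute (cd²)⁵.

Compute successive powers of (cd²), reducing at each step:
  (cd²)²: (cd²) · c = d²;   (d²) · d² = d⁴
  (cd²)³: (d⁴) · c = cd⁴;   (cd⁴) · d² = cd⁶
  (cd²)⁴: (cd⁶) · c = d⁶;   (d⁶) · d² = d⁸
  (cd²)⁵: (d⁸) · c = cd⁸;   (cd⁸) · d² = cd¹⁰

Answer: cd¹⁰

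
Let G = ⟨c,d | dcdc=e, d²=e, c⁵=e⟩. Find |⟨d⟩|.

|⟨d⟩| equals the order of d. Compute successive powers until reaching e:
  d¹ = d, d² = e.
The smallest positive k with dᵏ = e is 2, so |⟨d⟩| = 2.

Answer: 2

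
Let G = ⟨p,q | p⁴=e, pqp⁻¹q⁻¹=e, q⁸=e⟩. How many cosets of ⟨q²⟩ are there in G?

First find ord(q²) by computing successive powers:
  (q²)¹ = q², (q²)² = q⁴, (q²)³ = q⁶, (q²)⁴ = e.
So |⟨q²⟩| = ord(q²) = 4. With |G| = 32, by Lagrange [G : ⟨q²⟩] = 32/4 = 8.

Answer: 8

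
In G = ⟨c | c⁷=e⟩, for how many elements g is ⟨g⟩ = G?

G is cyclic of order 7. An element generates G iff its order is 7, and a cyclic group of order 7 has exactly φ(7) = 6 such elements.

Answer: 6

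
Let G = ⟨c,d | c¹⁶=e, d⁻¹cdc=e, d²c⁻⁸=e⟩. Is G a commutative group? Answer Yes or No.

c·d = cd but d·c = c⁷d⁻¹, so c·d ≠ d·c and G is not abelian.

Answer: No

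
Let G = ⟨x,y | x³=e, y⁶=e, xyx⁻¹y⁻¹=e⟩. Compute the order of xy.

Compute successive powers until reaching e:
  (xy)¹ = xy, (xy)² = x²y², (xy)³ = y³, (xy)⁴ = xy⁴, (xy)⁵ = x²y⁵, (xy)⁶ = e.
The smallest positive k with (xy)ᵏ = e is 6.

Answer: 6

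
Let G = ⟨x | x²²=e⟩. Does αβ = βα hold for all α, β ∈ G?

G has a single generator, so G is cyclic and hence abelian.

Answer: Yes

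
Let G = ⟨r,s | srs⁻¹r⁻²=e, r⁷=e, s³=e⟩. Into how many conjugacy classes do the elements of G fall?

The conjugacy classes (representative and size) are:
  [e] (size 1), [r²] (size 3), [r⁵] (size 3), [s] (size 7), [s²] (size 7).
Class equation: 1 + 3 + 3 + 7 + 7 = 21 = |G|. So G has 5 conjugacy classes.

Answer: 5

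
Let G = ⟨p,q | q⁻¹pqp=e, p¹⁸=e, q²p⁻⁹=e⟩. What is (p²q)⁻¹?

The order of (p²q) is 4 (smallest k with (p²q)ᵏ = e), so (p²q)⁻¹ = (p²q)³ = p²q⁻¹.
Check: (p²q) · (p²q⁻¹) → (p²q) · p² = q;   q · q⁻¹ = e, giving e as required.

Answer: p²q⁻¹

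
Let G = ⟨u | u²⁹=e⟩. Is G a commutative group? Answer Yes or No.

G has a single generator, so G is cyclic and hence abelian.

Answer: Yes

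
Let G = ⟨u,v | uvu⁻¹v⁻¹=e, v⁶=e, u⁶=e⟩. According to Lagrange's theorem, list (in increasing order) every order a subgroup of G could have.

|G| = 36 = 2² · 3². By Lagrange's theorem the order of any subgroup divides 36; the divisors of 36 are 1, 2, 3, 4, 6, 9, 12, 18, 36.

Answer: 1, 2, 3, 4, 6, 9, 12, 18, 36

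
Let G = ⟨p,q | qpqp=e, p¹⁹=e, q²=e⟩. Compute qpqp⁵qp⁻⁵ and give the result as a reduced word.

Multiply left to right, reducing at each step:
  q · p = p¹⁸q
  (p¹⁸q) · q = p¹⁸
  (p¹⁸) · p⁵ = p⁴
  (p⁴) · q = p⁴q
  (p⁴q) · p⁻⁵ = p⁹q

Answer: p⁹q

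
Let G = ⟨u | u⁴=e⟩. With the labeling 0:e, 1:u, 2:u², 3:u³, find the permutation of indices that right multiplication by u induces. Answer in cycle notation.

(0 1 2 3)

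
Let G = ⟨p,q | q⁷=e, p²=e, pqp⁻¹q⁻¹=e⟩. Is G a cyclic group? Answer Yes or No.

|G| = 14. The element pq has order 14 (its powers give 14 distinct elements), so ⟨pq⟩ = G and G is cyclic.

Answer: Yes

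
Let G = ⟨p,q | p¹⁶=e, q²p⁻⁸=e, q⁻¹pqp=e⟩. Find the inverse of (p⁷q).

The order of (p⁷q) is 4 (smallest k with (p⁷q)ᵏ = e), so (p⁷q)⁻¹ = (p⁷q)³ = p⁷q⁻¹.
Check: (p⁷q) · (p⁷q⁻¹) → (p⁷q) · p⁷ = q;   q · q⁻¹ = e, giving e as required.

Answer: p⁷q⁻¹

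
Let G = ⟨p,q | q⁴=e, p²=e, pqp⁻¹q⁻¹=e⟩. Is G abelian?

Each pair of generators commutes: p·q = pq = q·p. Since the generators pairwise commute, every element of G commutes with every other, so G is abelian.

Answer: Yes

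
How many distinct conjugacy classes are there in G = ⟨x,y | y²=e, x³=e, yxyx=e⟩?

The conjugacy classes (representative and size) are:
  [e] (size 1), [x] (size 2), [xy] (size 3).
Class equation: 1 + 2 + 3 = 6 = |G|. So G has 3 conjugacy classes.

Answer: 3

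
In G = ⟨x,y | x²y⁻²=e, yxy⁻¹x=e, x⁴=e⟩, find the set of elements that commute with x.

⟨x⟩ ⊆ C_G(x) since powers of x commute with x; so |C_G(x)| ≥ |⟨x⟩| = 4.
By orbit–stabilizer, |C_G(x)| = |G| / |conj. class of x| = 8 / 2 = 4.
The 4 elements commuting with x are {e, x, x², x³}.

Answer: {e, x, x², x³}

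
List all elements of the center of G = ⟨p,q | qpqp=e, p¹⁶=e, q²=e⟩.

An element z ∈ Z(G) iff z commutes with every generator.
For example p⁸ is central: (p⁸)·p = p⁹ = p·(p⁸); (p⁸)·q = p⁸q = q·(p⁸).
Whereas p ∉ Z(G) since p·q = pq ≠ p¹⁵q = q·p.
Checking each of the 32 elements this way gives Z(G) = {e, p⁸}, of order 2.

Answer: {e, p⁸}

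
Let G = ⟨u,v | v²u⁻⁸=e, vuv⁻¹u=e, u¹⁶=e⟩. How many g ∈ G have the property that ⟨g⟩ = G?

⟨g⟩ = G would require ord(g) = |G| = 32, but the maximum element order in G is 16 < 32. So G is not cyclic and no single element generates it: the count is 0.

Answer: 0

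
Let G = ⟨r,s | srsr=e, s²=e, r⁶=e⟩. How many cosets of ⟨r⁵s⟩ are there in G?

First find ord(r⁵s) by computing successive powers:
  (r⁵s)¹ = r⁵s, (r⁵s)² = e.
So |⟨r⁵s⟩| = ord(r⁵s) = 2. With |G| = 12, by Lagrange [G : ⟨r⁵s⟩] = 12/2 = 6.

Answer: 6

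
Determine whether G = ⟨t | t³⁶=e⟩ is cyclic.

|G| = 36. The element t has order 36 (its powers give 36 distinct elements), so ⟨t⟩ = G and G is cyclic.

Answer: Yes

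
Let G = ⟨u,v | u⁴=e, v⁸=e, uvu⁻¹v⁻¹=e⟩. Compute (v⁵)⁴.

Compute successive powers of (v⁵), reducing at each step:
  (v⁵)²: (v⁵) · v⁵ = v²
  (v⁵)³: (v²) · v⁵ = v⁷
  (v⁵)⁴: (v⁷) · v⁵ = v⁴

Answer: v⁴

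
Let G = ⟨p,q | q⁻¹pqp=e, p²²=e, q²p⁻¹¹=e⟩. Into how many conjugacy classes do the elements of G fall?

The conjugacy classes (representative and size) are:
  [e] (size 1), [p²¹] (size 2), [p²] (size 2), [p³] (size 2), [p¹⁸] (size 2), [p¹⁷] (size 2), [p⁶] (size 2), [p⁷] (size 2), [p⁸] (size 2), [p¹³] (size 2), [p¹²] (size 2), [p¹¹] (size 1), [p¹⁰q] (size 11), [p⁷q] (size 11).
Class equation: 1 + 2 + 2 + 2 + 2 + 2 + 2 + 2 + 2 + 2 + 2 + 1 + 11 + 11 = 44 = |G|. So G has 14 conjugacy classes.

Answer: 14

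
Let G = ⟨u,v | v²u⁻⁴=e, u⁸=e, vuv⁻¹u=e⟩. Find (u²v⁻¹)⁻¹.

The order of (u²v⁻¹) is 4 (smallest k with (u²v⁻¹)ᵏ = e), so (u²v⁻¹)⁻¹ = (u²v⁻¹)³ = u²v.
Check: (u²v⁻¹) · (u²v) → (u²v⁻¹) · u² = v⁻¹;   (v⁻¹) · v = e, giving e as required.

Answer: u²v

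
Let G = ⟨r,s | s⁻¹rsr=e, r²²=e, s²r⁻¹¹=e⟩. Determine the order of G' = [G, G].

G' = [G, G] is generated by all commutators. The generator-pair commutators are: [r, s] = r².
The subgroup they normally generate is {e, r², r⁴, r⁶, r⁸, r¹⁰, r¹², r¹⁴, r¹⁶, r¹⁸, r²⁰}, of order 11.
Check: |G/G'| = 44/11 = 4 is the order of the abelianisation.

Answer: 11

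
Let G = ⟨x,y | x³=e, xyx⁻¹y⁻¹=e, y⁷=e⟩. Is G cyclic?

|G| = 21. The element xy has order 21 (its powers give 21 distinct elements), so ⟨xy⟩ = G and G is cyclic.

Answer: Yes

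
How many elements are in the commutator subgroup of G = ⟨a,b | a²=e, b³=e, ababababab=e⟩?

G' = [G, G] is generated by all commutators. The generator-pair commutators are: [a, b] = abab².
The subgroup they normally generate is {e, a, b, b², ab, aba, abab, ababa, b²ab²a, b²ab², b²a, ab², ba, bab, baba, ab²ab²a, ab²ab², ab²a, b²ab, b²aba, b²abab, bab²ab², bab²a, bab², abab², ab²ab, ab²aba, ab²abab, abab²ab², abab²a, b²ab²ab, abab²ab, abab²aba, abab²abab, b²ab²abab², b²ab²aba, b²ab²abab, b²abab²ab², b²abab²a, b²abab², babab², bab²ab, bab²aba, bab²abab, babab²ab², babab²a, babab²ab, ab²abab²ab², ab²abab²a, ab²abab², b²abab²ab, b²abab²aba, bab²abab²a, bab²abab², ab²abab²ab, ab²abab²aba, abab²abab²a, abab²abab², abab²abab²ab, bab²abab²ab}, of order 60.
Check: |G/G'| = 60/60 = 1 is the order of the abelianisation.

Answer: 60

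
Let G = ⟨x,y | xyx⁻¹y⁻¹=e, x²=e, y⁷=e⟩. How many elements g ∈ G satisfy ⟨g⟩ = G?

G is cyclic of order 14. An element generates G iff its order is 14, and a cyclic group of order 14 has exactly φ(14) = 6 such elements.

Answer: 6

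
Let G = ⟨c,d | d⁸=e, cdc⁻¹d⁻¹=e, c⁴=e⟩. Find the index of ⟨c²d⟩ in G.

First find ord(c²d) by computing successive powers:
  (c²d)¹ = c²d, (c²d)² = d², (c²d)³ = c²d³, (c²d)⁴ = d⁴, (c²d)⁵ = c²d⁵, (c²d)⁶ = d⁶, (c²d)⁷ = c²d⁷, (c²d)⁸ = e.
So |⟨c²d⟩| = ord(c²d) = 8. With |G| = 32, by Lagrange [G : ⟨c²d⟩] = 32/8 = 4.

Answer: 4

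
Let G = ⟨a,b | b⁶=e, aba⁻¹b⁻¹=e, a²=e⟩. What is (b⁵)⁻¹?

The order of (b⁵) is 6 (smallest k with (b⁵)ᵏ = e), so (b⁵)⁻¹ = (b⁵)⁵ = b.
Check: (b⁵) · b → (b⁵) · b = e, giving e as required.

Answer: b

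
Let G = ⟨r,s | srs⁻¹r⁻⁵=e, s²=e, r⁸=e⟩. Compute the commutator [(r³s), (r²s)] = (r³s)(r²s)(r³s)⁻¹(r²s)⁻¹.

[(r³s), (r²s)] = (r³s)·(r²s)·(r³s)⁻¹·(r²s)⁻¹.
  (r³s) · (r²s) = r⁵
  (r⁵) · (rs) = r⁶s
  (r⁶s) · (r⁶s) = r⁴

Answer: r⁴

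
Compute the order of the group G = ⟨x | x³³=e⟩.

G is generated by a single element, so G is cyclic. The relator gives x³³ = e and no smaller power is forced to be e, so the 33 powers {e, x, x², x³, x⁴, x⁵, x⁶, x⁷, x⁸, x⁹, x²², x²³, x²¹, x²⁰, x²⁴, x²⁵, x²⁶, x²⁷, x²⁸, x²⁹, x³², x³¹, x³⁰, x¹², x¹³, x¹¹, x¹⁰, x¹⁴, x¹⁵, x¹⁶, x¹⁷, x¹⁸, x¹⁹} are distinct. Hence |G| = 33.

Answer: 33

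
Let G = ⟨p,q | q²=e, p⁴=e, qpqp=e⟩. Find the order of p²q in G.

Compute successive powers until reaching e:
  (p²q)¹ = p²q, (p²q)² = e.
The smallest positive k with (p²q)ᵏ = e is 2.

Answer: 2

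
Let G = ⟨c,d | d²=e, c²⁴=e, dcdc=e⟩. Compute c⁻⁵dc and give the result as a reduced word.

Multiply left to right, reducing at each step:
  (c¹⁹) · d = c¹⁹d
  (c¹⁹d) · c = c¹⁸d

Answer: c¹⁸d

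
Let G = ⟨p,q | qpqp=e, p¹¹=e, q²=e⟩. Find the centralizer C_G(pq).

⟨pq⟩ ⊆ C_G(pq) since powers of pq commute with pq; so |C_G(pq)| ≥ |⟨pq⟩| = 2.
By orbit–stabilizer, |C_G(pq)| = |G| / |conj. class of pq| = 22 / 11 = 2.
The 2 elements commuting with pq are {e, pq}.

Answer: {e, pq}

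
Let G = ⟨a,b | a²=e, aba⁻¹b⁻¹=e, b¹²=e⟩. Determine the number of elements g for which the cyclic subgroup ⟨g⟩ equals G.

⟨g⟩ = G would require ord(g) = |G| = 24, but the maximum element order in G is 12 < 24. So G is not cyclic and no single element generates it: the count is 0.

Answer: 0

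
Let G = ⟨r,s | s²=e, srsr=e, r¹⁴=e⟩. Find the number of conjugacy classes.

The conjugacy classes (representative and size) are:
  [e] (size 1), [r¹³] (size 2), [r²] (size 2), [r³] (size 2), [r¹⁰] (size 2), [r⁵] (size 2), [r⁸] (size 2), [r⁷] (size 1), [r⁶s] (size 7), [r⁹s] (size 7).
Class equation: 1 + 2 + 2 + 2 + 2 + 2 + 2 + 1 + 7 + 7 = 28 = |G|. So G has 10 conjugacy classes.

Answer: 10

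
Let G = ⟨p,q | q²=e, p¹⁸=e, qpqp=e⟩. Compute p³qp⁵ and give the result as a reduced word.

Multiply left to right, reducing at each step:
  (p³) · q = p³q
  (p³q) · p⁵ = p¹⁶q

Answer: p¹⁶q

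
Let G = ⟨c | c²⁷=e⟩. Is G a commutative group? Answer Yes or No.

G has a single generator, so G is cyclic and hence abelian.

Answer: Yes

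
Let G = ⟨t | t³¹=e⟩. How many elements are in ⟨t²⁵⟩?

|⟨t²⁵⟩| equals the order of t²⁵. Compute successive powers until reaching e:
  (t²⁵)¹ = t²⁵, (t²⁵)² = t¹⁹, (t²⁵)³ = t¹³, (t²⁵)⁴ = t⁷, (t²⁵)⁵ = t, (t²⁵)⁶ = t²⁶, (t²⁵)⁷ = t²⁰, (t²⁵)⁸ = t¹⁴, (t²⁵)⁹ = t⁸, (t²⁵)¹⁰ = t², (t²⁵)¹¹ = t²⁷, (t²⁵)¹² = t²¹, (t²⁵)¹³ = t¹⁵, (t²⁵)¹⁴ = t⁹, (t²⁵)¹⁵ = t³, (t²⁵)¹⁶ = t²⁸, (t²⁵)¹⁷ = t²², (t²⁵)¹⁸ = t¹⁶, (t²⁵)¹⁹ = t¹⁰, (t²⁵)²⁰ = t⁴, (t²⁵)²¹ = t²⁹, (t²⁵)²² = t²³, (t²⁵)²³ = t¹⁷, (t²⁵)²⁴ = t¹¹, (t²⁵)²⁵ = t⁵, (t²⁵)²⁶ = t³⁰, (t²⁵)²⁷ = t²⁴, (t²⁵)²⁸ = t¹⁸, (t²⁵)²⁹ = t¹², (t²⁵)³⁰ = t⁶, (t²⁵)³¹ = e.
The smallest positive k with (t²⁵)ᵏ = e is 31, so |⟨t²⁵⟩| = 31.

Answer: 31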